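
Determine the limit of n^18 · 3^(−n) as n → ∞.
lim = 0

Exponentials with base > 1 dominate every fixed polynomial: for any fixed c, n^c / 3^n → 0 as n → ∞ (e.g. by the ratio test, or by writing 3^n = e^(n ln 3) and noting e^(n ln 3) / n^c → ∞). Hence n^18 · 3^(−n) = n^18 / 3^n → 0.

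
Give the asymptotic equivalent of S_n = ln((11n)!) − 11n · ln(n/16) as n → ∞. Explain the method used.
S_n ~ 11n · (ln 176 − 1) + O(ln n)

Stirling: ln((11n)!) = 11n ln(11n) − 11n + O(ln n).
  S_n = 11n ln(11n) − 11n − 11n ln(n/16) + O(ln n)
      = 11n ln(11n) − 11n ln n + 11n ln 16 − 11n + O(ln n)
      = 11n ln 11 + 11n ln 16 − 11n + O(ln n)
      = 11n (ln 176 − 1) + O(ln n).
Numerically ln(176) − 1 ≈ 4.1705.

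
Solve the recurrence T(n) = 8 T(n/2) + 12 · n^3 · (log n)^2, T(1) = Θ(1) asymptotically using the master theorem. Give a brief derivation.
T(n) = Θ(n^3 · (log n)^3)

Here log_2 8 = 3 and f(n) = 12 · n^3 · (log n)^2 = Θ(n^(log_2 8) · (log n)^2). This is the extended Case 2 of the master theorem (f matches the critical exponent up to log factors), giving T(n) = Θ(n^(log_2 8) · (log n)^(2+1)) = Θ(n^3 · (log n)^3).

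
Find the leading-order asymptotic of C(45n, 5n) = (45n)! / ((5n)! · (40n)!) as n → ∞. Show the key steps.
C(45n, 5n) ~ (387420489/16777216)^(5n) · sqrt(9/(16π·5n))

Write N = 5n. Apply Stirling to each factorial:
  (9N)! ~ sqrt(2π·9N) · (9N/e)^(9N),
  N! ~ sqrt(2π N) · (N/e)^N,
  (8N)! ~ sqrt(2π·8N) · (8N/e)^(8N).
The exponential factors combine to (9N)^(9N) / (N^N · (8N)^(8N)) = 9^(9N)/8^(8N) = (9^9/8^8)^N = (387420489/16777216)^N.
The square-root prefactors combine to sqrt(2π·9N) / (sqrt(2π N)·sqrt(2π·8N)) = sqrt(9 / (2π·8·N)) = sqrt(9/(16π·5n)).
Substituting N = 5n: C(45n, 5n) ~ (387420489/16777216)^(5n) · sqrt(9/(16π·5n)).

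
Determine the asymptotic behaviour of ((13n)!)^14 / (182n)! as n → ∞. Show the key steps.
((13n)!)^14/(182n)! ~ ((2π·13n)^(13/2) / sqrt(14)) · 14^(−14·13n)  →  0

Write N = 13n. Stirling: N! ~ sqrt(2π N)(N/e)^N and (14N)! ~ sqrt(2π·14N)·(14N/e)^(14N).
  (N!)^14/(14N)! ~ (2π N)^(14/2) (N/e)^(14N) / [sqrt(2π·14N) (14N/e)^(14N)]
     = (2π N)^(14/2) / sqrt(2π·14N) · (N/(14N))^(14N)
     = (2π N)^((14−1)/2) / sqrt(14) · 14^(−14N).
Since 14^14 > 1, the factor 14^(−14N) decays exponentially, so the ratio → 0. Substituting N = 13n gives the stated form.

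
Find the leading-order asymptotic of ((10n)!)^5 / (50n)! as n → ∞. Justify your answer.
((10n)!)^5/(50n)! ~ ((2π·10n)^(4/2) / sqrt(5)) · 5^(−5·10n)  →  0

Write N = 10n. Stirling: N! ~ sqrt(2π N)(N/e)^N and (5N)! ~ sqrt(2π·5N)·(5N/e)^(5N).
  (N!)^5/(5N)! ~ (2π N)^(5/2) (N/e)^(5N) / [sqrt(2π·5N) (5N/e)^(5N)]
     = (2π N)^(5/2) / sqrt(2π·5N) · (N/(5N))^(5N)
     = (2π N)^((5−1)/2) / sqrt(5) · 5^(−5N).
Since 5^5 > 1, the factor 5^(−5N) decays exponentially, so the ratio → 0. Substituting N = 10n gives the stated form.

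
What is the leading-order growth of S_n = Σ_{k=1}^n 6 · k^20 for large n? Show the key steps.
S_n ~ 2 · n^21 / 7

By integral comparison (Euler-Maclaurin), Σ_{k=1}^n 6 · k^20 = 6 · ∫_0^n x^20 dx + O(n^20) = 6 · n^21/21 = 2 · n^21 / 7 + O(n^20). (Equivalently, Faulhaber's formula gives the same leading term.)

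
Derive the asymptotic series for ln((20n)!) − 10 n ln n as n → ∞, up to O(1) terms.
ln((20n)!) − 10 n ln n = 10 n ln n + 20(ln 20 − 1) n + (1/2) ln(2π·20n) + O(1/n)

Stirling: ln((20n)!) = 20n ln(20n) − 20n + (1/2) ln(2π·20n) + O(1/n).
Expand 20n ln(20n) = 20n (ln n + ln 20) = 20n ln n + 20n ln 20.
Subtract 10n ln n: leading term is (20 − 10) n ln n = 10 n ln n. The next term is 20n ln 20 − 20n = 20(ln 20 − 1) n. Then the (1/2) ln(2π·20n) correction.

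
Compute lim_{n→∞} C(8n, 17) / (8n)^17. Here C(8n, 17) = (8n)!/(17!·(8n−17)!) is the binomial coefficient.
lim = 1/17! = 1/355687428096000

With N = 8n → ∞: C(N, 17) / N^17 = [N(N−1)…(N−16)] / (17! · N^17) = (1/17!) · 1 · (1 − 1/(8n)) · … · (1 − 16/(8n)). Each factor → 1 as N → ∞, so the limit is 1/17! = 1/355687428096000.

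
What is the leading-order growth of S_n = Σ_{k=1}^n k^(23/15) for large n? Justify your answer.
S_n ~ (15/38) · n^(38/15)

Integral comparison: Σ_{k=1}^n k^(23/15) = ∫_0^n x^(23/15) dx + O(n^(23/15)). The integral is n^(1 + 23/15) / (1 + 23/15) = n^((23+15)/15) / ((23+15)/15) = (15/38) · n^(38/15).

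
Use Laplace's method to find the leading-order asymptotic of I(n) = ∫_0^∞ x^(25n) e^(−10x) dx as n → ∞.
I(n) ~ (sqrt(2π·25n) / 10) · (25n/(10e))^(25n)

Write the integrand as exp(25n ln x − 10x) and set f(x) = 25n ln x − 10x. Then f'(x) = 25n/x − 10 = 0 at x* = 25n/10, and f''(x*) = −25n/x*^2 = −10^2/(25n). Laplace's method (interior maximum) gives
  I(n) ~ e^(f(x*)) · sqrt(2π / |f''(x*)|)
        = exp(25n ln(25n/10) − 25n) · sqrt(2π · 25n / 10^2)
        = (25n/10)^(25n) e^(−25n) · sqrt(2π·25n) / 10
        = (sqrt(2π·25n) / 10) · (25n/(10e))^(25n).
This matches Γ(25n+1)/10^(25n+1) with Stirling applied to Γ.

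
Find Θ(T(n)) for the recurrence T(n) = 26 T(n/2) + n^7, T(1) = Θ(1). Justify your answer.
T(n) = Θ(n^7)

log_2 26 ≈ 4.700. f(n) = n^7 dominates n^(log_2 26) since 7 > 4.700, and the regularity condition a·f(n/b) = 26·(n/2)^7 = (26/128)·n^7 ≤ c·f(n) holds with c = 26/128 ≈ 0.203 < 1. So this is Case 3: T(n) = Θ(f(n)) = Θ(n^7).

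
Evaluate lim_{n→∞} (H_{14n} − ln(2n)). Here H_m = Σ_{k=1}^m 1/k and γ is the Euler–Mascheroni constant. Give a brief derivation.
lim = ln 7 + γ

By Euler-Maclaurin, H_m = ln m + γ + O(1/m). So
  H_{14n} − ln(2n) = ln(14n) + γ − ln(2n) + O(1/n)
                       = ln(14/2) + γ + O(1/n).
Hence the limit is ln(14/2) + γ (= ln 7).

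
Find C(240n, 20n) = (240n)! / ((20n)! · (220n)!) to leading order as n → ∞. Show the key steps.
C(240n, 20n) ~ (8916100448256/285311670611)^(20n) · sqrt(6/(11π·20n))

Write N = 20n. Apply Stirling to each factorial:
  (12N)! ~ sqrt(2π·12N) · (12N/e)^(12N),
  N! ~ sqrt(2π N) · (N/e)^N,
  (11N)! ~ sqrt(2π·11N) · (11N/e)^(11N).
The exponential factors combine to (12N)^(12N) / (N^N · (11N)^(11N)) = 12^(12N)/11^(11N) = (12^12/11^11)^N = (8916100448256/285311670611)^N.
The square-root prefactors combine to sqrt(2π·12N) / (sqrt(2π N)·sqrt(2π·11N)) = sqrt(12 / (2π·11·N)) = sqrt(6/(11π·20n)).
Substituting N = 20n: C(240n, 20n) ~ (8916100448256/285311670611)^(20n) · sqrt(6/(11π·20n)).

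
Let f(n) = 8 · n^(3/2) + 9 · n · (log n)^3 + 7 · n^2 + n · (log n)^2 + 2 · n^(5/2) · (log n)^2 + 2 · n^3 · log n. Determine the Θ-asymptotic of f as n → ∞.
f(n) ∈ Θ(n^3 · log n)

Compare the terms by growth order. For large n, n^a · (log n)^b dominates n^a' · (log n)^b' iff a > a', or (a = a' and b > b'). Ranking the 6 terms shows the dominant one is 2 · n^3 · log n. Hence f(n) ∈ Θ(n^3 · log n).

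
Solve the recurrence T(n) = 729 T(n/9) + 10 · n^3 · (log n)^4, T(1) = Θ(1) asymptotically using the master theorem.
T(n) = Θ(n^3 · (log n)^5)

Here log_9 729 = 3 and f(n) = 10 · n^3 · (log n)^4 = Θ(n^(log_9 729) · (log n)^4). This is the extended Case 2 of the master theorem (f matches the critical exponent up to log factors), giving T(n) = Θ(n^(log_9 729) · (log n)^(4+1)) = Θ(n^3 · (log n)^5).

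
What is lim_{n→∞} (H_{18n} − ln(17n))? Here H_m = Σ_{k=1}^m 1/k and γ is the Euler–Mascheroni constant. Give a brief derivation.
lim = ln(18/17) + γ

By Euler-Maclaurin, H_m = ln m + γ + O(1/m). So
  H_{18n} − ln(17n) = ln(18n) + γ − ln(17n) + O(1/n)
                       = ln(18/17) + γ + O(1/n).
Hence the limit is ln(18/17) + γ.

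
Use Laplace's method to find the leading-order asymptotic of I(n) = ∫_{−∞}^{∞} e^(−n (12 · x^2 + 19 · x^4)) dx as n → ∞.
I(n) ~ sqrt(π/(12n))

φ(x) = 12 · x^2 + 19 · x^4 has its unique global minimum at x* = 0 (since φ'(x) = 24x + 76x^3 = 0 only at x = 0 for real x with both coefficients positive, and φ → ∞ as |x| → ∞). At x* = 0, φ(0) = 0 and φ''(0) = 24. Laplace's method then gives
  I(n) ~ sqrt(2π / (n · φ''(0))) · e^(−n φ(0)) = sqrt(2π / (24n)) = sqrt(π/(12n)).
The 19 · x^4 term contributes only at subleading order (an O(1/n) relative correction).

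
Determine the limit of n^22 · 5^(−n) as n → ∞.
lim = 0

Exponentials with base > 1 dominate every fixed polynomial: for any fixed c, n^c / 5^n → 0 as n → ∞ (e.g. by the ratio test, or by writing 5^n = e^(n ln 5) and noting e^(n ln 5) / n^c → ∞). Hence n^22 · 5^(−n) = n^22 / 5^n → 0.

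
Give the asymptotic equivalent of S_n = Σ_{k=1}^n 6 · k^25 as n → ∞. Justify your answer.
S_n ~ 3 · n^26 / 13

By integral comparison (Euler-Maclaurin), Σ_{k=1}^n 6 · k^25 = 6 · ∫_0^n x^25 dx + O(n^25) = 6 · n^26/26 = 3 · n^26 / 13 + O(n^25). (Equivalently, Faulhaber's formula gives the same leading term.)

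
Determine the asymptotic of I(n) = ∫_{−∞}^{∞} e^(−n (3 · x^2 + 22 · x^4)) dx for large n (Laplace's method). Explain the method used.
I(n) ~ sqrt(π/(3n))

φ(x) = 3 · x^2 + 22 · x^4 has its unique global minimum at x* = 0 (since φ'(x) = 6x + 88x^3 = 0 only at x = 0 for real x with both coefficients positive, and φ → ∞ as |x| → ∞). At x* = 0, φ(0) = 0 and φ''(0) = 6. Laplace's method then gives
  I(n) ~ sqrt(2π / (n · φ''(0))) · e^(−n φ(0)) = sqrt(2π / (6n)) = sqrt(π/(3n)).
The 22 · x^4 term contributes only at subleading order (an O(1/n) relative correction).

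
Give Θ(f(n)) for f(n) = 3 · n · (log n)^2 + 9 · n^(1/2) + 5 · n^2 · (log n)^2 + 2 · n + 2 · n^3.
f(n) ∈ Θ(n^3)

Compare the terms by growth order. For large n, n^a · (log n)^b dominates n^a' · (log n)^b' iff a > a', or (a = a' and b > b'). Ranking the 5 terms shows the dominant one is 2 · n^3. Hence f(n) ∈ Θ(n^3).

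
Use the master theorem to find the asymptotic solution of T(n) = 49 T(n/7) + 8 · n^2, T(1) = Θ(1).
T(n) = Θ(n^2 log n)

log_7 49 = 2, and f(n) = 8 · n^2 = Θ(n^(log_7 49)). This is Case 2 of the master theorem: T(n) = Θ(f(n) · log n) = Θ(n^2 log n).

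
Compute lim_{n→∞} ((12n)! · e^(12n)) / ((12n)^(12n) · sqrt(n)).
lim = sqrt(2π·12)

Stirling: (12n)! ~ sqrt(2π·12n) · (12n/e)^(12n). Hence
  (12n)! · e^(12n) / (12n)^(12n) ~ sqrt(2π·12n).
Dividing by sqrt(n): sqrt(2π·12n) / sqrt(n) = sqrt(2π·12) · n^((1−1)/2), so the limit is sqrt(2π·12).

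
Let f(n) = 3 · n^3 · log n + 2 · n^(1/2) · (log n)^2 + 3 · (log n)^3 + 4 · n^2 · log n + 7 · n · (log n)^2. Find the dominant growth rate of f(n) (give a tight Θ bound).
f(n) ∈ Θ(n^3 · log n)

Compare the terms by growth order. For large n, n^a · (log n)^b dominates n^a' · (log n)^b' iff a > a', or (a = a' and b > b'). Ranking the 5 terms shows the dominant one is 3 · n^3 · log n. Hence f(n) ∈ Θ(n^3 · log n).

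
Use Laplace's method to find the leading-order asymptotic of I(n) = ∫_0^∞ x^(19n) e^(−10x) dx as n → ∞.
I(n) ~ (sqrt(2π·19n) / 10) · (19n/(10e))^(19n)

Write the integrand as exp(19n ln x − 10x) and set f(x) = 19n ln x − 10x. Then f'(x) = 19n/x − 10 = 0 at x* = 19n/10, and f''(x*) = −19n/x*^2 = −10^2/(19n). Laplace's method (interior maximum) gives
  I(n) ~ e^(f(x*)) · sqrt(2π / |f''(x*)|)
        = exp(19n ln(19n/10) − 19n) · sqrt(2π · 19n / 10^2)
        = (19n/10)^(19n) e^(−19n) · sqrt(2π·19n) / 10
        = (sqrt(2π·19n) / 10) · (19n/(10e))^(19n).
This matches Γ(19n+1)/10^(19n+1) with Stirling applied to Γ.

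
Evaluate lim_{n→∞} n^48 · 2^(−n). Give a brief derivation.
lim = 0

Exponentials with base > 1 dominate every fixed polynomial: for any fixed c, n^c / 2^n → 0 as n → ∞ (e.g. by the ratio test, or by writing 2^n = e^(n ln 2) and noting e^(n ln 2) / n^c → ∞). Hence n^48 · 2^(−n) = n^48 / 2^n → 0.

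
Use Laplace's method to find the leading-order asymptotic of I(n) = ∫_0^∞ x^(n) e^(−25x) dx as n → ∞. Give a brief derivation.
I(n) ~ (sqrt(2π·n) / 25) · (n/(25e))^(n)

Write the integrand as exp(n ln x − 25x) and set f(x) = n ln x − 25x. Then f'(x) = n/x − 25 = 0 at x* = n/25, and f''(x*) = −n/x*^2 = −25^2/(n). Laplace's method (interior maximum) gives
  I(n) ~ e^(f(x*)) · sqrt(2π / |f''(x*)|)
        = exp(n ln(n/25) − n) · sqrt(2π · n / 25^2)
        = (n/25)^(n) e^(−n) · sqrt(2π·n) / 25
        = (sqrt(2π·n) / 25) · (n/(25e))^(n).
This matches Γ(n+1)/25^(n+1) with Stirling applied to Γ.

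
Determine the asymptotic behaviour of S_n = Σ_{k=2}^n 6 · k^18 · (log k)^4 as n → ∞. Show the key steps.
S_n ~ 6 · n^19 · (log n)^4 / 19

By integral comparison, S_n = ∫_1^n 6 · x^18 · (log x)^4 dx + O(n^18 · (log n)^4). For the integral, the leading term of ∫_1^n x^18 (log x)^4 dx is n^19/19 · (log n)^4 (by repeated integration by parts; each step lowers the log-exponent and produces a relatively O(1/log n) correction). Hence S_n ~ 6 · n^19 · (log n)^4 / 19.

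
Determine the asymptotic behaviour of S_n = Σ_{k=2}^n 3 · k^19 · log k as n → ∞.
S_n ~ 3 · n^20 log n / 20 − 3 · n^20 / 400

By integral comparison, S_n = ∫_1^n 3 · x^19 · log x dx + O(n^19 · log n). For the integral, ∫ x^19 log x dx = n^20 log n / 20 − n^20/400 (integration by parts). Hence S_n ~ 3 · n^20 log n / 20 − 3 · n^20 / 400.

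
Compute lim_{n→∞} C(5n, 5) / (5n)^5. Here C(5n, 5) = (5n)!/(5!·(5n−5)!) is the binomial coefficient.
lim = 1/5! = 1/120

With N = 5n → ∞: C(N, 5) / N^5 = [N(N−1)…(N−4)] / (5! · N^5) = (1/5!) · 1 · (1 − 1/(5n)) · (1 − 2/(5n)) · (1 − 3/(5n)) · (1 − 4/(5n)). Each factor → 1 as N → ∞, so the limit is 1/5! = 1/120.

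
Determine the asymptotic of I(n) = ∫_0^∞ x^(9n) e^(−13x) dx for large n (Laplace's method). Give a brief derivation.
I(n) ~ (sqrt(2π·9n) / 13) · (9n/(13e))^(9n)

Write the integrand as exp(9n ln x − 13x) and set f(x) = 9n ln x − 13x. Then f'(x) = 9n/x − 13 = 0 at x* = 9n/13, and f''(x*) = −9n/x*^2 = −13^2/(9n). Laplace's method (interior maximum) gives
  I(n) ~ e^(f(x*)) · sqrt(2π / |f''(x*)|)
        = exp(9n ln(9n/13) − 9n) · sqrt(2π · 9n / 13^2)
        = (9n/13)^(9n) e^(−9n) · sqrt(2π·9n) / 13
        = (sqrt(2π·9n) / 13) · (9n/(13e))^(9n).
This matches Γ(9n+1)/13^(9n+1) with Stirling applied to Γ.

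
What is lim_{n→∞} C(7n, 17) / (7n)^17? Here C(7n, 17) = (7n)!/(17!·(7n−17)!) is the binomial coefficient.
lim = 1/17! = 1/355687428096000

With N = 7n → ∞: C(N, 17) / N^17 = [N(N−1)…(N−16)] / (17! · N^17) = (1/17!) · 1 · (1 − 1/(7n)) · … · (1 − 16/(7n)). Each factor → 1 as N → ∞, so the limit is 1/17! = 1/355687428096000.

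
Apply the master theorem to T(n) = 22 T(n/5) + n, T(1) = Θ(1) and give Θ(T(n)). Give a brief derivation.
T(n) = Θ(n^(log_5 22))

Master theorem: compare f(n) = n to n^(log_5 22) where log_5 22 ≈ 1.921. Since 1 < log_5 22, we have f(n) = O(n^(log_5 22 − ε)) for some ε > 0 — Case 1. Hence T(n) = Θ(n^(log_5 22)).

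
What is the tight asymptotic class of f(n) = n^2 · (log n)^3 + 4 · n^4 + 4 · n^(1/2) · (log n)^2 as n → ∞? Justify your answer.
f(n) ∈ Θ(n^4)

Compare the terms by growth order. For large n, n^a · (log n)^b dominates n^a' · (log n)^b' iff a > a', or (a = a' and b > b'). Ranking the 3 terms shows the dominant one is 4 · n^4. Hence f(n) ∈ Θ(n^4).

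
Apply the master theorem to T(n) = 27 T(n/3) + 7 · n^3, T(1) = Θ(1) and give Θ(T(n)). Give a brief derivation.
T(n) = Θ(n^3 log n)

log_3 27 = 3, and f(n) = 7 · n^3 = Θ(n^(log_3 27)). This is Case 2 of the master theorem: T(n) = Θ(f(n) · log n) = Θ(n^3 log n).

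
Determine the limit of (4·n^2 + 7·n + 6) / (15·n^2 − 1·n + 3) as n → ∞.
lim = 4/15

For large n the leading n^2 terms dominate both numerator and denominator. Dividing top and bottom by n^2, every other term tends to 0, leaving 4/15.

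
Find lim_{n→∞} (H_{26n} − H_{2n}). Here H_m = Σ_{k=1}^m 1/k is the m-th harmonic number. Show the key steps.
lim = ln(26/2) = ln 13

Euler-Maclaurin gives H_m = ln m + γ + 1/(2m) + O(1/m^2). The γ and O(1/m) terms cancel in the difference:
  H_{26n} − H_{2n} = ln(26n) − ln(2n) + O(1/n) = ln(26/2) + O(1/n).
Hence the limit is ln(26/2) = ln 13.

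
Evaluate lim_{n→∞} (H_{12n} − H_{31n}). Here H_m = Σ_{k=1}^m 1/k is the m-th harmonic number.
lim = ln(12/31)

Euler-Maclaurin gives H_m = ln m + γ + 1/(2m) + O(1/m^2). The γ and O(1/m) terms cancel in the difference:
  H_{12n} − H_{31n} = ln(12n) − ln(31n) + O(1/n) = ln(12/31) + O(1/n).
Hence the limit is ln(12/31).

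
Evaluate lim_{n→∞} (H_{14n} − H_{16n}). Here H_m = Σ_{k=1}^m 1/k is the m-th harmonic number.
lim = ln(14/16) = ln(7/8)

Euler-Maclaurin gives H_m = ln m + γ + 1/(2m) + O(1/m^2). The γ and O(1/m) terms cancel in the difference:
  H_{14n} − H_{16n} = ln(14n) − ln(16n) + O(1/n) = ln(14/16) + O(1/n).
Hence the limit is ln(14/16) = ln(7/8).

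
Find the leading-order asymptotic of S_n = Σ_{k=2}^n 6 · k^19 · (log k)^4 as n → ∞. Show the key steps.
S_n ~ 3 · n^20 · (log n)^4 / 10

By integral comparison, S_n = ∫_1^n 6 · x^19 · (log x)^4 dx + O(n^19 · (log n)^4). For the integral, the leading term of ∫_1^n x^19 (log x)^4 dx is n^20/20 · (log n)^4 (by repeated integration by parts; each step lowers the log-exponent and produces a relatively O(1/log n) correction). Hence S_n ~ 3 · n^20 · (log n)^4 / 10.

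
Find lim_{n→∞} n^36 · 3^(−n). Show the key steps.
lim = 0

Exponentials with base > 1 dominate every fixed polynomial: for any fixed c, n^c / 3^n → 0 as n → ∞ (e.g. by the ratio test, or by writing 3^n = e^(n ln 3) and noting e^(n ln 3) / n^c → ∞). Hence n^36 · 3^(−n) = n^36 / 3^n → 0.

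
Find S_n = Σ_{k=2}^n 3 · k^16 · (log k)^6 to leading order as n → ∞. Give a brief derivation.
S_n ~ 3 · n^17 · (log n)^6 / 17

By integral comparison, S_n = ∫_1^n 3 · x^16 · (log x)^6 dx + O(n^16 · (log n)^6). For the integral, the leading term of ∫_1^n x^16 (log x)^6 dx is n^17/17 · (log n)^6 (by repeated integration by parts; each step lowers the log-exponent and produces a relatively O(1/log n) correction). Hence S_n ~ 3 · n^17 · (log n)^6 / 17.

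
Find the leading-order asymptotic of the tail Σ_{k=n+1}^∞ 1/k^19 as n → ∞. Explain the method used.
Σ_{k>n} 1/k^19 ~ 1/(18 · n^18)

Compare to the integral: ∫_{n}^∞ x^(−19) dx = [−x^(−18)/18]_{n}^∞ = 1/((19−1)·n^18). Euler-Maclaurin then gives
  Σ_{k>n} 1/k^19 = ∫_{n}^∞ dx/x^19 − 1/(2·n^19) + O(1/n^20).
(Equivalently this is ζ(19) − Σ_{k≤n} 1/k^19.)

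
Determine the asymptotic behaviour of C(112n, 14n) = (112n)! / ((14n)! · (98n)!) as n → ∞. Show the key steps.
C(112n, 14n) ~ (16777216/823543)^(14n) · sqrt(4/(7π·14n))

Write N = 14n. Apply Stirling to each factorial:
  (8N)! ~ sqrt(2π·8N) · (8N/e)^(8N),
  N! ~ sqrt(2π N) · (N/e)^N,
  (7N)! ~ sqrt(2π·7N) · (7N/e)^(7N).
The exponential factors combine to (8N)^(8N) / (N^N · (7N)^(7N)) = 8^(8N)/7^(7N) = (8^8/7^7)^N = (16777216/823543)^N.
The square-root prefactors combine to sqrt(2π·8N) / (sqrt(2π N)·sqrt(2π·7N)) = sqrt(8 / (2π·7·N)) = sqrt(4/(7π·14n)).
Substituting N = 14n: C(112n, 14n) ~ (16777216/823543)^(14n) · sqrt(4/(7π·14n)).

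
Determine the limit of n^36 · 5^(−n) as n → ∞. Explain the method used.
lim = 0

Exponentials with base > 1 dominate every fixed polynomial: for any fixed c, n^c / 5^n → 0 as n → ∞ (e.g. by the ratio test, or by writing 5^n = e^(n ln 5) and noting e^(n ln 5) / n^c → ∞). Hence n^36 · 5^(−n) = n^36 / 5^n → 0.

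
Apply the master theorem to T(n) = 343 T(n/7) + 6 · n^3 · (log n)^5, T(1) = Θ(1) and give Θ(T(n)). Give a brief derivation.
T(n) = Θ(n^3 · (log n)^6)

Here log_7 343 = 3 and f(n) = 6 · n^3 · (log n)^5 = Θ(n^(log_7 343) · (log n)^5). This is the extended Case 2 of the master theorem (f matches the critical exponent up to log factors), giving T(n) = Θ(n^(log_7 343) · (log n)^(5+1)) = Θ(n^3 · (log n)^6).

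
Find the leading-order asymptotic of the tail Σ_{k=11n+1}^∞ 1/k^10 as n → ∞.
Σ_{k>11n} 1/k^10 ~ 1/(9 · (11n)^9)

Compare to the integral: ∫_{11n}^∞ x^(−10) dx = [−x^(−9)/9]_{11n}^∞ = 1/((10−1)·(11n)^9). Euler-Maclaurin then gives
  Σ_{k>11n} 1/k^10 = ∫_{11n}^∞ dx/x^10 − 1/(2·(11n)^10) + O(1/(11n)^11).
(Equivalently this is ζ(10) − Σ_{k≤11n} 1/k^10.)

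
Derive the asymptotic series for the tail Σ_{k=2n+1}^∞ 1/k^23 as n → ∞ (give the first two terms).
Σ_{k>2n} 1/k^23 = 1/(22 · (2n)^22) − 1/(2 · (2n)^23) + O(1/(2n)^24)

Compare to the integral: ∫_{2n}^∞ x^(−23) dx = [−x^(−22)/22]_{2n}^∞ = 1/((23−1)·(2n)^22). The Euler-Maclaurin correction adds −f(2n)/2 = −1/(2·(2n)^23). Euler-Maclaurin then gives
  Σ_{k>2n} 1/k^23 = ∫_{2n}^∞ dx/x^23 − 1/(2·(2n)^23) + O(1/(2n)^24).
(Equivalently this is ζ(23) − Σ_{k≤2n} 1/k^23.)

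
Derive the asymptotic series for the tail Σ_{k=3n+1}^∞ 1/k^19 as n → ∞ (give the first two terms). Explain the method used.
Σ_{k>3n} 1/k^19 = 1/(18 · (3n)^18) − 1/(2 · (3n)^19) + O(1/(3n)^20)

Compare to the integral: ∫_{3n}^∞ x^(−19) dx = [−x^(−18)/18]_{3n}^∞ = 1/((19−1)·(3n)^18). The Euler-Maclaurin correction adds −f(3n)/2 = −1/(2·(3n)^19). Euler-Maclaurin then gives
  Σ_{k>3n} 1/k^19 = ∫_{3n}^∞ dx/x^19 − 1/(2·(3n)^19) + O(1/(3n)^20).
(Equivalently this is ζ(19) − Σ_{k≤3n} 1/k^19.)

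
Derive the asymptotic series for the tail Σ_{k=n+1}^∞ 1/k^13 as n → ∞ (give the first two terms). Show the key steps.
Σ_{k>n} 1/k^13 = 1/(12 · n^12) − 1/(2 · n^13) + O(1/n^14)

Compare to the integral: ∫_{n}^∞ x^(−13) dx = [−x^(−12)/12]_{n}^∞ = 1/((13−1)·n^12). The Euler-Maclaurin correction adds −f(n)/2 = −1/(2·n^13). Euler-Maclaurin then gives
  Σ_{k>n} 1/k^13 = ∫_{n}^∞ dx/x^13 − 1/(2·n^13) + O(1/n^14).
(Equivalently this is ζ(13) − Σ_{k≤n} 1/k^13.)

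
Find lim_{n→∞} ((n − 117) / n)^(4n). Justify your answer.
lim = e^(−468)

Rewrite as (1 − 117/n)^(4n). By the standard limit (1 + x/n)^n → e^x, we have (1 − 117/n)^n → e^(−117), and raising to the 4th power gives e^(−468).
More precisely, ln[(1 − 117/n)^(4n)] = 4n · ln(1 − 117/n) = 4n · (-117/n + O(1/n^2)) = -468 + O(1/n) → -468.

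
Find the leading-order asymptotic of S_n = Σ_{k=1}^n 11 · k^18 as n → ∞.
S_n ~ 11 · n^19 / 19

By integral comparison (Euler-Maclaurin), Σ_{k=1}^n 11 · k^18 = 11 · ∫_0^n x^18 dx + O(n^18) = 11 · n^19/19 + O(n^18). (Equivalently, Faulhaber's formula gives the same leading term.)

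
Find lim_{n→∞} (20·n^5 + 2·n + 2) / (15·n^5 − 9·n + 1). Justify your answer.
lim = 20/15 = 4/3

For large n the leading n^5 terms dominate both numerator and denominator. Dividing top and bottom by n^5, every other term tends to 0, leaving 20/15 = 4/3.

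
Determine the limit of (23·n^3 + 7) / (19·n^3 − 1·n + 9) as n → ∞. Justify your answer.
lim = 23/19

For large n the leading n^3 terms dominate both numerator and denominator. Dividing top and bottom by n^3, every other term tends to 0, leaving 23/19.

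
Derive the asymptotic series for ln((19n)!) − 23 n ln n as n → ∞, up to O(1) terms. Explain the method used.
ln((19n)!) − 23 n ln n = −4 n ln n + 19(ln 19 − 1) n + (1/2) ln(2π·19n) + O(1/n)

Stirling: ln((19n)!) = 19n ln(19n) − 19n + (1/2) ln(2π·19n) + O(1/n).
Expand 19n ln(19n) = 19n (ln n + ln 19) = 19n ln n + 19n ln 19.
Subtract 23n ln n: leading term is (19 − 23) n ln n = −4 n ln n. The next term is 19n ln 19 − 19n = 19(ln 19 − 1) n. Then the (1/2) ln(2π·19n) correction.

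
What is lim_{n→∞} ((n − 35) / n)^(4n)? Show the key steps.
lim = e^(−140)

Rewrite as (1 − 35/n)^(4n). By the standard limit (1 + x/n)^n → e^x, we have (1 − 35/n)^n → e^(−35), and raising to the 4th power gives e^(−140).
More precisely, ln[(1 − 35/n)^(4n)] = 4n · ln(1 − 35/n) = 4n · (-35/n + O(1/n^2)) = -140 + O(1/n) → -140.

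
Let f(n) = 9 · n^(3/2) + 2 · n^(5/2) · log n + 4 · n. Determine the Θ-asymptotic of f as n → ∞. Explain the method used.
f(n) ∈ Θ(n^(5/2) · log n)

Compare the terms by growth order. For large n, n^a · (log n)^b dominates n^a' · (log n)^b' iff a > a', or (a = a' and b > b'). Ranking the 3 terms shows the dominant one is 2 · n^(5/2) · log n. Hence f(n) ∈ Θ(n^(5/2) · log n).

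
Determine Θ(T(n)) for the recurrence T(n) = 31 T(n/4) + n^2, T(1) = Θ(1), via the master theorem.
T(n) = Θ(n^(log_4 31))

Master theorem: compare f(n) = n^2 to n^(log_4 31) where log_4 31 ≈ 2.477. Since 2 < log_4 31, we have f(n) = O(n^(log_4 31 − ε)) for some ε > 0 — Case 1. Hence T(n) = Θ(n^(log_4 31)).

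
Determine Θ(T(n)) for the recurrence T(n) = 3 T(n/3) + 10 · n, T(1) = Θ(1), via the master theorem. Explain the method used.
T(n) = Θ(n log n)

log_3 3 = 1, and f(n) = 10 · n = Θ(n^(log_3 3)). This is Case 2 of the master theorem: T(n) = Θ(f(n) · log n) = Θ(n log n).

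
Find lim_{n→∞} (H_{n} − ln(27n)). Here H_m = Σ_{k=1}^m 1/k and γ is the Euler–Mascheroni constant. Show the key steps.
lim = −ln 27 + γ

By Euler-Maclaurin, H_m = ln m + γ + O(1/m). So
  H_{n} − ln(27n) = ln(n) + γ − ln(27n) + O(1/n)
                       = ln(1/27) + γ + O(1/n).
Hence the limit is ln(1/27) + γ.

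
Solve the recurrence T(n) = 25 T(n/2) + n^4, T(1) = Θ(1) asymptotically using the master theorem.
T(n) = Θ(n^(log_2 25))

Master theorem: compare f(n) = n^4 to n^(log_2 25) where log_2 25 ≈ 4.644. Since 4 < log_2 25, we have f(n) = O(n^(log_2 25 − ε)) for some ε > 0 — Case 1. Hence T(n) = Θ(n^(log_2 25)).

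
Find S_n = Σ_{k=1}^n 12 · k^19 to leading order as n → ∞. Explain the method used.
S_n ~ 3 · n^20 / 5

By integral comparison (Euler-Maclaurin), Σ_{k=1}^n 12 · k^19 = 12 · ∫_0^n x^19 dx + O(n^19) = 12 · n^20/20 = 3 · n^20 / 5 + O(n^19). (Equivalently, Faulhaber's formula gives the same leading term.)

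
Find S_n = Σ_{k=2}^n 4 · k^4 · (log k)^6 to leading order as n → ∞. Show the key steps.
S_n ~ 4 · n^5 · (log n)^6 / 5

By integral comparison, S_n = ∫_1^n 4 · x^4 · (log x)^6 dx + O(n^4 · (log n)^6). For the integral, the leading term of ∫_1^n x^4 (log x)^6 dx is n^5/5 · (log n)^6 (by repeated integration by parts; each step lowers the log-exponent and produces a relatively O(1/log n) correction). Hence S_n ~ 4 · n^5 · (log n)^6 / 5.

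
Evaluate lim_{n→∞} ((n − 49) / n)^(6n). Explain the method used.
lim = e^(−294)

Rewrite as (1 − 49/n)^(6n). By the standard limit (1 + x/n)^n → e^x, we have (1 − 49/n)^n → e^(−49), and raising to the 6th power gives e^(−294).
More precisely, ln[(1 − 49/n)^(6n)] = 6n · ln(1 − 49/n) = 6n · (-49/n + O(1/n^2)) = -294 + O(1/n) → -294.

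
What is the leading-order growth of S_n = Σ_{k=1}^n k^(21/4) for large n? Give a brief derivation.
S_n ~ (4/25) · n^(25/4)

Integral comparison: Σ_{k=1}^n k^(21/4) = ∫_0^n x^(21/4) dx + O(n^(21/4)). The integral is n^(1 + 21/4) / (1 + 21/4) = n^((21+4)/4) / ((21+4)/4) = (4/25) · n^(25/4).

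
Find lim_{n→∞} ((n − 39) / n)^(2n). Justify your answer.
lim = e^(−78)

Rewrite as (1 − 39/n)^(2n). By the standard limit (1 + x/n)^n → e^x, we have (1 − 39/n)^n → e^(−39), and raising to the 2nd power gives e^(−78).
More precisely, ln[(1 − 39/n)^(2n)] = 2n · ln(1 − 39/n) = 2n · (-39/n + O(1/n^2)) = -78 + O(1/n) → -78.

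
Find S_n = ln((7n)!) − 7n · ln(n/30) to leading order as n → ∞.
S_n ~ 7n · (ln 210 − 1) + O(ln n)

Stirling: ln((7n)!) = 7n ln(7n) − 7n + O(ln n).
  S_n = 7n ln(7n) − 7n − 7n ln(n/30) + O(ln n)
      = 7n ln(7n) − 7n ln n + 7n ln 30 − 7n + O(ln n)
      = 7n ln 7 + 7n ln 30 − 7n + O(ln n)
      = 7n (ln 210 − 1) + O(ln n).
Numerically ln(210) − 1 ≈ 4.3471.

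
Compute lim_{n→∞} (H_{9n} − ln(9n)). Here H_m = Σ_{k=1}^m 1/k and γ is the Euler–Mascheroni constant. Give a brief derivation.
lim = γ

By Euler-Maclaurin, H_m = ln m + γ + O(1/m). So
  H_{9n} − ln(9n) = ln(9n) + γ − ln(9n) + O(1/n)
                       = ln(9/9) + γ + O(1/n).
Hence the limit is γ (since ln 1 = 0).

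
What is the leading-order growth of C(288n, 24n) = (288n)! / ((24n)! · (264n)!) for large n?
C(288n, 24n) ~ (8916100448256/285311670611)^(24n) · sqrt(6/(11π·24n))

Write N = 24n. Apply Stirling to each factorial:
  (12N)! ~ sqrt(2π·12N) · (12N/e)^(12N),
  N! ~ sqrt(2π N) · (N/e)^N,
  (11N)! ~ sqrt(2π·11N) · (11N/e)^(11N).
The exponential factors combine to (12N)^(12N) / (N^N · (11N)^(11N)) = 12^(12N)/11^(11N) = (12^12/11^11)^N = (8916100448256/285311670611)^N.
The square-root prefactors combine to sqrt(2π·12N) / (sqrt(2π N)·sqrt(2π·11N)) = sqrt(12 / (2π·11·N)) = sqrt(6/(11π·24n)).
Substituting N = 24n: C(288n, 24n) ~ (8916100448256/285311670611)^(24n) · sqrt(6/(11π·24n)).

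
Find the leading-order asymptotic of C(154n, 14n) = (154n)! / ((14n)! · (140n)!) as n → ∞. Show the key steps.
C(154n, 14n) ~ (285311670611/10000000000)^(14n) · sqrt(11/(20π·14n))

Write N = 14n. Apply Stirling to each factorial:
  (11N)! ~ sqrt(2π·11N) · (11N/e)^(11N),
  N! ~ sqrt(2π N) · (N/e)^N,
  (10N)! ~ sqrt(2π·10N) · (10N/e)^(10N).
The exponential factors combine to (11N)^(11N) / (N^N · (10N)^(10N)) = 11^(11N)/10^(10N) = (11^11/10^10)^N = (285311670611/10000000000)^N.
The square-root prefactors combine to sqrt(2π·11N) / (sqrt(2π N)·sqrt(2π·10N)) = sqrt(11 / (2π·10·N)) = sqrt(11/(20π·14n)).
Substituting N = 14n: C(154n, 14n) ~ (285311670611/10000000000)^(14n) · sqrt(11/(20π·14n)).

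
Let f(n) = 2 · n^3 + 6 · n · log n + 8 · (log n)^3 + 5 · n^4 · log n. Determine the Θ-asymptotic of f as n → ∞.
f(n) ∈ Θ(n^4 · log n)

Compare the terms by growth order. For large n, n^a · (log n)^b dominates n^a' · (log n)^b' iff a > a', or (a = a' and b > b'). Ranking the 4 terms shows the dominant one is 5 · n^4 · log n. Hence f(n) ∈ Θ(n^4 · log n).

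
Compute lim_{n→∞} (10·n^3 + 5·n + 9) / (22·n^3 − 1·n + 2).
lim = 10/22 = 5/11

For large n the leading n^3 terms dominate both numerator and denominator. Dividing top and bottom by n^3, every other term tends to 0, leaving 10/22 = 5/11.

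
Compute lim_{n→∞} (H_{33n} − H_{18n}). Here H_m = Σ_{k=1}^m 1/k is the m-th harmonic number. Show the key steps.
lim = ln(33/18) = ln(11/6)

Euler-Maclaurin gives H_m = ln m + γ + 1/(2m) + O(1/m^2). The γ and O(1/m) terms cancel in the difference:
  H_{33n} − H_{18n} = ln(33n) − ln(18n) + O(1/n) = ln(33/18) + O(1/n).
Hence the limit is ln(33/18) = ln(11/6).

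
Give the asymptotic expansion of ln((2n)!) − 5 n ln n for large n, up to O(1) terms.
ln((2n)!) − 5 n ln n = −3 n ln n + 2(ln 2 − 1) n + (1/2) ln(2π·2n) + O(1/n)

Stirling: ln((2n)!) = 2n ln(2n) − 2n + (1/2) ln(2π·2n) + O(1/n).
Expand 2n ln(2n) = 2n (ln n + ln 2) = 2n ln n + 2n ln 2.
Subtract 5n ln n: leading term is (2 − 5) n ln n = −3 n ln n. The next term is 2n ln 2 − 2n = 2(ln 2 − 1) n. Then the (1/2) ln(2π·2n) correction.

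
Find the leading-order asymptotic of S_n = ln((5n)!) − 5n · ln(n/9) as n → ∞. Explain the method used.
S_n ~ 5n · (ln 45 − 1) + O(ln n)

Stirling: ln((5n)!) = 5n ln(5n) − 5n + O(ln n).
  S_n = 5n ln(5n) − 5n − 5n ln(n/9) + O(ln n)
      = 5n ln(5n) − 5n ln n + 5n ln 9 − 5n + O(ln n)
      = 5n ln 5 + 5n ln 9 − 5n + O(ln n)
      = 5n (ln 45 − 1) + O(ln n).
Numerically ln(45) − 1 ≈ 2.8067.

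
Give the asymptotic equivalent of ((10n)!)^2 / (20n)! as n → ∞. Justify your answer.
((10n)!)^2/(20n)! ~ ((2π·10n)^(1/2) / sqrt(2)) · 2^(−2·10n)  →  0

Write N = 10n. Stirling: N! ~ sqrt(2π N)(N/e)^N and (2N)! ~ sqrt(2π·2N)·(2N/e)^(2N).
  (N!)^2/(2N)! ~ (2π N)^(2/2) (N/e)^(2N) / [sqrt(2π·2N) (2N/e)^(2N)]
     = (2π N)^(2/2) / sqrt(2π·2N) · (N/(2N))^(2N)
     = (2π N)^((2−1)/2) / sqrt(2) · 2^(−2N).
Since 2^2 > 1, the factor 2^(−2N) decays exponentially, so the ratio → 0. Substituting N = 10n gives the stated form.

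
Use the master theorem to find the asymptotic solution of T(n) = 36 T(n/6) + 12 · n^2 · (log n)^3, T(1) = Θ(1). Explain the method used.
T(n) = Θ(n^2 · (log n)^4)

Here log_6 36 = 2 and f(n) = 12 · n^2 · (log n)^3 = Θ(n^(log_6 36) · (log n)^3). This is the extended Case 2 of the master theorem (f matches the critical exponent up to log factors), giving T(n) = Θ(n^(log_6 36) · (log n)^(3+1)) = Θ(n^2 · (log n)^4).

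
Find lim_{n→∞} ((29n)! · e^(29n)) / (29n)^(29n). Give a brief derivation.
lim = ∞

Stirling: (29n)! ~ sqrt(2π·29n) · (29n/e)^(29n). Hence
  (29n)! · e^(29n) / (29n)^(29n) ~ sqrt(2π·29n) = sqrt(2π·29) · sqrt(n) → ∞.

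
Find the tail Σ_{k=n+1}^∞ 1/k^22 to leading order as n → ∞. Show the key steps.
Σ_{k>n} 1/k^22 ~ 1/(21 · n^21)

Compare to the integral: ∫_{n}^∞ x^(−22) dx = [−x^(−21)/21]_{n}^∞ = 1/((22−1)·n^21). Euler-Maclaurin then gives
  Σ_{k>n} 1/k^22 = ∫_{n}^∞ dx/x^22 − 1/(2·n^22) + O(1/n^23).
(Equivalently this is ζ(22) − Σ_{k≤n} 1/k^22.)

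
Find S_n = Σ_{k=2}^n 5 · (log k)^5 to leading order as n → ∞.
S_n ~ 5 · n · (log n)^5

By integral comparison, S_n = ∫_1^n 5 · (log x)^5 dx + O((log n)^5). For the integral, the leading term of ∫_1^n (log x)^5 dx is n · (log n)^5 (by repeated integration by parts; each step lowers the log-exponent and produces a relatively O(1/log n) correction). Hence S_n ~ 5 · n · (log n)^5.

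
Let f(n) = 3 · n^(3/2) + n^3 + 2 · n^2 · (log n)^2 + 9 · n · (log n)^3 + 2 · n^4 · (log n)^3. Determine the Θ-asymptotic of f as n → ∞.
f(n) ∈ Θ(n^4 · (log n)^3)

Compare the terms by growth order. For large n, n^a · (log n)^b dominates n^a' · (log n)^b' iff a > a', or (a = a' and b > b'). Ranking the 5 terms shows the dominant one is 2 · n^4 · (log n)^3. Hence f(n) ∈ Θ(n^4 · (log n)^3).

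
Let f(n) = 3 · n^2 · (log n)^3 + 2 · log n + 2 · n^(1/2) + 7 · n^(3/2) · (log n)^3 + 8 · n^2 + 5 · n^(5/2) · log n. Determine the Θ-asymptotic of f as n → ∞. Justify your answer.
f(n) ∈ Θ(n^(5/2) · log n)

Compare the terms by growth order. For large n, n^a · (log n)^b dominates n^a' · (log n)^b' iff a > a', or (a = a' and b > b'). Ranking the 6 terms shows the dominant one is 5 · n^(5/2) · log n. Hence f(n) ∈ Θ(n^(5/2) · log n).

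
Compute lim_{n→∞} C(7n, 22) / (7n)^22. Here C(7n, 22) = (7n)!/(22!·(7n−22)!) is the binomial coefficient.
lim = 1/22! = 1/1124000727777607680000

With N = 7n → ∞: C(N, 22) / N^22 = [N(N−1)…(N−21)] / (22! · N^22) = (1/22!) · 1 · (1 − 1/(7n)) · … · (1 − 21/(7n)). Each factor → 1 as N → ∞, so the limit is 1/22! = 1/1124000727777607680000.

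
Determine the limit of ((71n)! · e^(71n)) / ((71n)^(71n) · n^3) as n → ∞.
lim = 0

Stirling: (71n)! ~ sqrt(2π·71n) · (71n/e)^(71n). Hence
  (71n)! · e^(71n) / (71n)^(71n) ~ sqrt(2π·71n).
Dividing by n^3: sqrt(2π·71n) / n^3 = sqrt(2π·71) · n^((1−6)/2), so the expression behaves like sqrt(2π·71) · n^((1−6)/2) → 0.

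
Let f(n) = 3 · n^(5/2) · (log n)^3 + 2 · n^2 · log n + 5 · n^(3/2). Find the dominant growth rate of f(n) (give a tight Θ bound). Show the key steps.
f(n) ∈ Θ(n^(5/2) · (log n)^3)

Compare the terms by growth order. For large n, n^a · (log n)^b dominates n^a' · (log n)^b' iff a > a', or (a = a' and b > b'). Ranking the 3 terms shows the dominant one is 3 · n^(5/2) · (log n)^3. Hence f(n) ∈ Θ(n^(5/2) · (log n)^3).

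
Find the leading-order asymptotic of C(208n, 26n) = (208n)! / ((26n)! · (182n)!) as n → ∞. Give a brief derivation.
C(208n, 26n) ~ (16777216/823543)^(26n) · sqrt(4/(7π·26n))

Write N = 26n. Apply Stirling to each factorial:
  (8N)! ~ sqrt(2π·8N) · (8N/e)^(8N),
  N! ~ sqrt(2π N) · (N/e)^N,
  (7N)! ~ sqrt(2π·7N) · (7N/e)^(7N).
The exponential factors combine to (8N)^(8N) / (N^N · (7N)^(7N)) = 8^(8N)/7^(7N) = (8^8/7^7)^N = (16777216/823543)^N.
The square-root prefactors combine to sqrt(2π·8N) / (sqrt(2π N)·sqrt(2π·7N)) = sqrt(8 / (2π·7·N)) = sqrt(4/(7π·26n)).
Substituting N = 26n: C(208n, 26n) ~ (16777216/823543)^(26n) · sqrt(4/(7π·26n)).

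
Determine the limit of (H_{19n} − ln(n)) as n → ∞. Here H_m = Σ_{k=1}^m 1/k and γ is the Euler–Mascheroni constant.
lim = ln 19 + γ

By Euler-Maclaurin, H_m = ln m + γ + O(1/m). So
  H_{19n} − ln(n) = ln(19n) + γ − ln(n) + O(1/n)
                       = ln(19/1) + γ + O(1/n).
Hence the limit is ln(19/1) + γ.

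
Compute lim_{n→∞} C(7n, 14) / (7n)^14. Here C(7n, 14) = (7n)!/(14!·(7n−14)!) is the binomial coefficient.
lim = 1/14! = 1/87178291200

With N = 7n → ∞: C(N, 14) / N^14 = [N(N−1)…(N−13)] / (14! · N^14) = (1/14!) · 1 · (1 − 1/(7n)) · … · (1 − 13/(7n)). Each factor → 1 as N → ∞, so the limit is 1/14! = 1/87178291200.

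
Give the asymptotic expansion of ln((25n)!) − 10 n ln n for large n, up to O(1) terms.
ln((25n)!) − 10 n ln n = 15 n ln n + 25(ln 25 − 1) n + (1/2) ln(2π·25n) + O(1/n)

Stirling: ln((25n)!) = 25n ln(25n) − 25n + (1/2) ln(2π·25n) + O(1/n).
Expand 25n ln(25n) = 25n (ln n + ln 25) = 25n ln n + 25n ln 25.
Subtract 10n ln n: leading term is (25 − 10) n ln n = 15 n ln n. The next term is 25n ln 25 − 25n = 25(ln 25 − 1) n. Then the (1/2) ln(2π·25n) correction.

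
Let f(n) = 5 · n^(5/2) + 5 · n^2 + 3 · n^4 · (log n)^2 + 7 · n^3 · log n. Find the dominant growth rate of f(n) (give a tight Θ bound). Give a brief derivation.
f(n) ∈ Θ(n^4 · (log n)^2)

Compare the terms by growth order. For large n, n^a · (log n)^b dominates n^a' · (log n)^b' iff a > a', or (a = a' and b > b'). Ranking the 4 terms shows the dominant one is 3 · n^4 · (log n)^2. Hence f(n) ∈ Θ(n^4 · (log n)^2).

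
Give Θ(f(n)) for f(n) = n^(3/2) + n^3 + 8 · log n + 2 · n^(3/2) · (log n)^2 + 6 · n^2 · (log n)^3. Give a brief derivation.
f(n) ∈ Θ(n^3)

Compare the terms by growth order. For large n, n^a · (log n)^b dominates n^a' · (log n)^b' iff a > a', or (a = a' and b > b'). Ranking the 5 terms shows the dominant one is n^3. Hence f(n) ∈ Θ(n^3).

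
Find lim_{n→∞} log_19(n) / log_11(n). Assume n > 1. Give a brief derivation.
lim = ln(11) / ln(19) = log_19(11)

Change of base: log_19(n) = ln n / ln 19 and log_11(n) = ln n / ln 11. The ratio is (ln n / ln 19) · (ln 11 / ln n) = ln 11 / ln 19, a constant independent of n. So the limit is ln 11 / ln 19 = log_19(11).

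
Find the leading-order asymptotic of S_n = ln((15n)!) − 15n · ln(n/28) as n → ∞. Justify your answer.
S_n ~ 15n · (ln 420 − 1) + O(ln n)

Stirling: ln((15n)!) = 15n ln(15n) − 15n + O(ln n).
  S_n = 15n ln(15n) − 15n − 15n ln(n/28) + O(ln n)
      = 15n ln(15n) − 15n ln n + 15n ln 28 − 15n + O(ln n)
      = 15n ln 15 + 15n ln 28 − 15n + O(ln n)
      = 15n (ln 420 − 1) + O(ln n).
Numerically ln(420) − 1 ≈ 5.0403.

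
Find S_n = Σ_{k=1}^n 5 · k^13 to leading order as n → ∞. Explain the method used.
S_n ~ 5 · n^14 / 14

By integral comparison (Euler-Maclaurin), Σ_{k=1}^n 5 · k^13 = 5 · ∫_0^n x^13 dx + O(n^13) = 5 · n^14/14 + O(n^13). (Equivalently, Faulhaber's formula gives the same leading term.)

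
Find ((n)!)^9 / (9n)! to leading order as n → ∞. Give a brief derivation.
((n)!)^9/(9n)! ~ ((2π·n)^(8/2) / 3) · 9^(−9·n)  →  0

Write N = n. Stirling: N! ~ sqrt(2π N)(N/e)^N and (9N)! ~ sqrt(2π·9N)·(9N/e)^(9N).
  (N!)^9/(9N)! ~ (2π N)^(9/2) (N/e)^(9N) / [sqrt(2π·9N) (9N/e)^(9N)]
     = (2π N)^(9/2) / sqrt(2π·9N) · (N/(9N))^(9N)
     = (2π N)^((9−1)/2) / 3 · 9^(−9N).
Since 9^9 > 1, the factor 9^(−9N) decays exponentially, so the ratio → 0. Substituting N = n gives the stated form.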